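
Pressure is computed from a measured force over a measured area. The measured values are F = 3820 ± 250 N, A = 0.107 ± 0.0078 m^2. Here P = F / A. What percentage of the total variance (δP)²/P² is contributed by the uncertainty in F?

(δP/P)² = (1·δF/F)² + (-1·δA/A)²
  F term: (1×0.0654)² = 0.00428
  A term: (-1×0.0729)² = 0.00531
Total = 0.00960. Share from F = 0.00428/0.00960 = 0.446.

44.6%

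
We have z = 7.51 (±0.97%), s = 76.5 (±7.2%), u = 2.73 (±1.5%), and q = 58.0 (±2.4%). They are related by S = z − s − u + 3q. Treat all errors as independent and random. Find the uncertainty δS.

6.91

For a sum/difference, combine absolute errors in quadrature:
  (δz)² = 0.00531;  (δs)² = 30.3;  (δu)² = 0.00168;  (3·δq)² = 17.4
δS = √(47.8) = 6.91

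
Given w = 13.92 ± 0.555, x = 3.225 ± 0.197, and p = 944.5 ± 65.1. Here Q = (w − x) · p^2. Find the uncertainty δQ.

1.42e+06

Let u = w − x = 10.70. δu = √(δw² + δx²) = √(0.308 + 0.0388) = 0.589, so δu/u = 0.0551.
Q is then a monomial in u, p:
δQ/Q = √((δu/u)² + (2·δp/p)²) = √(0.00303 + 0.0190) = 0.148
Q = 9.541e+06, so δQ = 0.148 × 9.541e+06 = 1.42e+06.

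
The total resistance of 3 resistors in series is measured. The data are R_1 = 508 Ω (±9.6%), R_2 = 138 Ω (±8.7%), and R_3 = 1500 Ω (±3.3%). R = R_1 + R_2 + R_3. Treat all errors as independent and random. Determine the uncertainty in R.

70.5 Ω

Absolute uncertainties add in quadrature for a linear combination:
  (δR_1)² = 2380;  (δR_2)² = 144;  (δR_3)² = 2450
δR = √(4970) = 70.5 Ω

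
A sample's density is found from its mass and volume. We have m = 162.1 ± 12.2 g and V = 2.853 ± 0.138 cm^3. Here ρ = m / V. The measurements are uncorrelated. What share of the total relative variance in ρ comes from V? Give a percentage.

(δρ/ρ)² = (1·δm/m)² + (-1·δV/V)²
  m term: (1×0.0753)² = 0.00566
  V term: (-1×0.0484)² = 0.00234
Total = 0.00800. Share from V = 0.00234/0.00800 = 0.292.

29.2%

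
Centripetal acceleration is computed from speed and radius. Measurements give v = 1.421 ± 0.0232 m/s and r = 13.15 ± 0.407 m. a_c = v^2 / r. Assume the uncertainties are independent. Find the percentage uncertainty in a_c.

Each factor contributes (exponent × relative error)² to (δa_c/a_c)²:
  (2·δv/v)² = (2×0.0163)² = 0.00107;  (-1·δr/r)² = (-1×0.0310)² = 0.000958
δa_c/a_c = √(0.00202) = 0.0450

4.50%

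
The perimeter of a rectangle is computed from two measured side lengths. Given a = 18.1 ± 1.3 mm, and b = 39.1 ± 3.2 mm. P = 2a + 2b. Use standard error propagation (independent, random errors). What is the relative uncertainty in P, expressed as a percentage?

Absolute uncertainties add in quadrature for a linear combination:
  (2·δa)² = 6.76;  (2·δb)² = 41.0
δP = √(47.7) = 6.91 mm
P = 114 mm, so δP/P = 6.91/114 = 0.0604.

6.04%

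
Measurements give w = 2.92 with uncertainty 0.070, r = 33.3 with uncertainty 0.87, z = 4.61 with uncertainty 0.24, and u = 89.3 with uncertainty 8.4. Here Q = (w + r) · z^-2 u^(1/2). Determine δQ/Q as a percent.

11.7%

Let h = w + r = 36.2. δh = √(δw² + δr²) = √(0.00490 + 0.757) = 0.873, so δh/h = 0.0241.
Q is then a monomial in h, z, u:
δQ/Q = √((δh/h)² + (-2·δz/z)² + (½·δu/u)²) = √(0.000581 + 0.0108 + 0.00221) = 0.117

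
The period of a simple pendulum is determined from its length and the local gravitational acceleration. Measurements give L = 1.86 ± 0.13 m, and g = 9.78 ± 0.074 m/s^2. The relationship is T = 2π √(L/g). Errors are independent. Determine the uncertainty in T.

Since T is a product/quotient, work with relative uncertainties:
  (½·δL/L)² = (0.5×0.0699)² = 0.00122;  (−½·δg/g)² = (-0.5×0.00757)² = 1.43e-05
δT/T = √(0.00124) = 0.0352
T = 2.74 s, so δT = 0.0352 × 2.74 = 0.0963 s.

0.0963 s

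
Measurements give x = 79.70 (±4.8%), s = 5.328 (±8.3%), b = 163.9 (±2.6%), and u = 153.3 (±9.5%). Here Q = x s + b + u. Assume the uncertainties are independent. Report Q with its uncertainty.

Let p = x·s = 424.6. δp/p = √((1·δx/x)² + (1·δs/s)²) = √(0.00230 + 0.00689) = 0.0959, so δp = 40.7.
Q = p + b + u: δQ = √(δp² + δb² + δu²) = √(1660 + 18.2 + 212) = 43.5
Q = 741.8.

741.8 ± 43.5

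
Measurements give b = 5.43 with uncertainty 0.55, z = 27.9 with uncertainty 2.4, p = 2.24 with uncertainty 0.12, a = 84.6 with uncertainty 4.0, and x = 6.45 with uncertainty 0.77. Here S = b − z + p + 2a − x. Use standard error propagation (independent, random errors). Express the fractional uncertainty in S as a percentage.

5.90%

Absolute uncertainties add in quadrature for a linear combination:
  (δb)² = 0.303;  (δz)² = 5.76;  (δp)² = 0.0144;  (2·δa)² = 64.0;  (δx)² = 0.593
δS = √(70.7) = 8.41
S = 143, so δS/S = 8.41/143 = 0.0590.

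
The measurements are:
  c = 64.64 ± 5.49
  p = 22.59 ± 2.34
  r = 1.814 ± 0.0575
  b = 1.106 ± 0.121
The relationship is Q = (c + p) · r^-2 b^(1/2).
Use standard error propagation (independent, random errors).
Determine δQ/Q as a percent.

Let u = c + p = 87.23. δu = √(δc² + δp²) = √(30.1 + 5.48) = 5.97, so δu/u = 0.0684.
Q is then a monomial in u, r, b:
δQ/Q = √((δu/u)² + (-2·δr/r)² + (½·δb/b)²) = √(0.00468 + 0.00402 + 0.00299) = 0.108

10.8%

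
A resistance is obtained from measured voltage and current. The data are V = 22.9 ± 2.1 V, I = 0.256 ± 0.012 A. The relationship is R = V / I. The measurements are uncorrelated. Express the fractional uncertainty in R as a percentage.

Products/powers → add relative errors in quadrature, weighted by exponent:
  (1·δV/V)² = (1×0.0917)² = 0.00841;  (-1·δI/I)² = (-1×0.0469)² = 0.00220
δR/R = √(0.0106) = 0.103

10.3%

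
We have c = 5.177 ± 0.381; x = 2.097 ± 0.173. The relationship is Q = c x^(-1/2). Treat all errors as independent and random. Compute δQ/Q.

0.0844

Products/powers → add relative errors in quadrature, weighted by exponent:
  (1·δc/c)² = (1×0.0736)² = 0.00542;  (−½·δx/x)² = (-0.5×0.0825)² = 0.00170
δQ/Q = √(0.00712) = 0.0844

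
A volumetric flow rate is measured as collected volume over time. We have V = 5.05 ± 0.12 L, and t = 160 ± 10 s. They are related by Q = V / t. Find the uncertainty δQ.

0.00211 L/s

Products/powers → add relative errors in quadrature, weighted by exponent:
  (1·δV/V)² = (1×0.0238)² = 0.000565;  (-1·δt/t)² = (-1×0.0625)² = 0.00391
δQ/Q = √(0.00447) = 0.0669
Q = 0.0316 L/s, so δQ = 0.0669 × 0.0316 = 0.00211 L/s.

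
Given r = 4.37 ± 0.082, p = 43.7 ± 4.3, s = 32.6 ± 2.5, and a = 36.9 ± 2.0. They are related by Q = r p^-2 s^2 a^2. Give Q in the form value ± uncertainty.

3310 ± 903

Products/powers → add relative errors in quadrature, weighted by exponent:
  (1·δr/r)² = (1×0.0188)² = 0.000352;  (-2·δp/p)² = (-2×0.0984)² = 0.0387;  (2·δs/s)² = (2×0.0767)² = 0.0235;  (2·δa/a)² = (2×0.0542)² = 0.0118
δQ/Q = √(0.0744) = 0.273
Q = 3310, so δQ = 0.273 × 3310 = 903.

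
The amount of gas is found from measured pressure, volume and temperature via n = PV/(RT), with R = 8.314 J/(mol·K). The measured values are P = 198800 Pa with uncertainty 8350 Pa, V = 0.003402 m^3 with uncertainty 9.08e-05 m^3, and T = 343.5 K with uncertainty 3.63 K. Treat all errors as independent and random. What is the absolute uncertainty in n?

0.0120 mol

n is a product of powers, so relative uncertainties combine in quadrature:
  (1·δP/P)² = (1×0.0420)² = 0.00176;  (1·δV/V)² = (1×0.0267)² = 0.000712;  (-1·δT/T)² = (-1×0.0106)² = 0.000112
δn/n = √(0.00259) = 0.0509
n = 0.2368 mol, so δn = 0.0509 × 0.2368 = 0.0120 mol.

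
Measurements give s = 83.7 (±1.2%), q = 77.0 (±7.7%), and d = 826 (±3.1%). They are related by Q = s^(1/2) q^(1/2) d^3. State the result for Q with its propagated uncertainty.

(4.52 ± 0.456) × 10^10

Since Q is a product/quotient, work with relative uncertainties:
  (½·δs/s)² = (0.5×0.0120)² = 3.6e-05;  (½·δq/q)² = (0.5×0.0770)² = 0.00148;  (3·δd/d)² = (3×0.0310)² = 0.00865
δQ/Q = √(0.0102) = 0.101
Q = 4.52e+10, so δQ = 0.101 × 4.52e+10 = 4.56e+09.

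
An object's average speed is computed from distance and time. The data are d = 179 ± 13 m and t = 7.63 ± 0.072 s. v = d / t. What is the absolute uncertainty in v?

1.72 m/s

Relative error in a monomial: (δv/v)² = Σ (nᵢ · δxᵢ/xᵢ)².
  (1·δd/d)² = (1×0.0726)² = 0.00527;  (-1·δt/t)² = (-1×0.00944)² = 8.9e-05
δv/v = √(0.00536) = 0.0732
v = 23.5 m/s, so δv = 0.0732 × 23.5 = 1.72 m/s.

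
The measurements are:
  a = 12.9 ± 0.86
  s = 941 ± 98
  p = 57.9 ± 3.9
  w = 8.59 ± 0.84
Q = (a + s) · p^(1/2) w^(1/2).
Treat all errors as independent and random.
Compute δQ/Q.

0.119

Let u = a + s = 954. δu = √(δa² + δs²) = √(0.740 + 9600) = 98.0, so δu/u = 0.103.
Q is then a monomial in u, p, w:
δQ/Q = √((δu/u)² + (½·δp/p)² + (½·δw/w)²) = √(0.0106 + 0.00113 + 0.00239) = 0.119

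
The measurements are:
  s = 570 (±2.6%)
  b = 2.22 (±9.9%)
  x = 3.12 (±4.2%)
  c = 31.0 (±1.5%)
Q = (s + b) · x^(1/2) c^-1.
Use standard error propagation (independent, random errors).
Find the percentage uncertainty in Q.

3.66%

Let u = s + b = 572. δu = √(δs² + δb²) = √(220 + 0.0483) = 14.8, so δu/u = 0.0259.
Q is then a monomial in u, x, c:
δQ/Q = √((δu/u)² + (½·δx/x)² + (-1·δc/c)²) = √(0.000671 + 0.000441 + 0.000225) = 0.0366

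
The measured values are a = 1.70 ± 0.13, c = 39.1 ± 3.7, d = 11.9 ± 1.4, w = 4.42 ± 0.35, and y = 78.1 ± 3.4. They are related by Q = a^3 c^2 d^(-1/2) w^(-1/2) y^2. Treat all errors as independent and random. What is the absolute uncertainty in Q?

2.01e+06

Products/powers → add relative errors in quadrature, weighted by exponent:
  (3·δa/a)² = (3×0.0765)² = 0.0526;  (2·δc/c)² = (2×0.0946)² = 0.0358;  (−½·δd/d)² = (-0.5×0.118)² = 0.00346;  (−½·δw/w)² = (-0.5×0.0792)² = 0.00157;  (2·δy/y)² = (2×0.0435)² = 0.00758
δQ/Q = √(0.101) = 0.318
Q = 6.32e+06, so δQ = 0.318 × 6.32e+06 = 2.01e+06.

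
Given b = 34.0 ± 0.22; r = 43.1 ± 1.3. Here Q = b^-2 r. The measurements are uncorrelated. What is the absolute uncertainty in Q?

Products/powers → add relative errors in quadrature, weighted by exponent:
  (-2·δb/b)² = (-2×0.00647)² = 0.000167;  (1·δr/r)² = (1×0.0302)² = 0.000910
δQ/Q = √(0.00108) = 0.0328
Q = 0.0373, so δQ = 0.0328 × 0.0373 = 0.00122.

0.00122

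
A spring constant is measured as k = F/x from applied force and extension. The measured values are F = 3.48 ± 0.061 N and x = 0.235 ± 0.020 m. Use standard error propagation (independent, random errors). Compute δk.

1.29 N/m

k is a product of powers, so relative uncertainties combine in quadrature:
  (1·δF/F)² = (1×0.0175)² = 0.000307;  (-1·δx/x)² = (-1×0.0851)² = 0.00724
δk/k = √(0.00755) = 0.0869
k = 14.8 N/m, so δk = 0.0869 × 14.8 = 1.29 N/m.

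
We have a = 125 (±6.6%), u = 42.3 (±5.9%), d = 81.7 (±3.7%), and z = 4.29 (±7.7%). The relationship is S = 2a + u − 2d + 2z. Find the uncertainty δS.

For a sum/difference, combine absolute errors in quadrature:
  (2·δa)² = 272;  (δu)² = 6.23;  (2·δd)² = 36.6;  (2·δz)² = 0.436
δS = √(315) = 17.8

17.8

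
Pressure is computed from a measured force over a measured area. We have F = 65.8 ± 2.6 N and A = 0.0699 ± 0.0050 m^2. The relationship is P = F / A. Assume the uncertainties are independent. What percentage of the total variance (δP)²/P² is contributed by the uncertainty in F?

(δP/P)² = (1·δF/F)² + (-1·δA/A)²
  F term: (1×0.0395)² = 0.00156
  A term: (-1×0.0715)² = 0.00512
Total = 0.00668. Share from F = 0.00156/0.00668 = 0.234.

23.4%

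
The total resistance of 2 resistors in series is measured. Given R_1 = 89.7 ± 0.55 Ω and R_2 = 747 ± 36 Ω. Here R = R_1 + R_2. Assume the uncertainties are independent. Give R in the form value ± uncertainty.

R is a linear combination, so absolute uncertainties add in quadrature:
  (δR_1)² = 0.303;  (δR_2)² = 1300
δR = √(1300) = 36.0 Ω
R = 837 Ω.

837 ± 36.0 Ω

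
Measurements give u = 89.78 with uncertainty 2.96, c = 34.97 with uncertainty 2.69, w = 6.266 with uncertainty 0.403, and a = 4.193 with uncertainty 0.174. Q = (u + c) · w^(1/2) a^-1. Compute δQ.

Let h = u + c = 124.8. δh = √(δu² + δc²) = √(8.76 + 7.24) = 4.00, so δh/h = 0.0321.
Q is then a monomial in h, w, a:
δQ/Q = √((δh/h)² + (½·δw/w)² + (-1·δa/a)²) = √(0.00103 + 0.00103 + 0.00172) = 0.0615
Q = 74.48, so δQ = 0.0615 × 74.48 = 4.58.

4.58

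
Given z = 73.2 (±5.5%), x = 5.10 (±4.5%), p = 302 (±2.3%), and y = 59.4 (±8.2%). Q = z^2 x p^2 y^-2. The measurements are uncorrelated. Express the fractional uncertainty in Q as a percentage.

20.8%

Q is a product of powers, so relative uncertainties combine in quadrature:
  (2·δz/z)² = (2×0.0550)² = 0.0121;  (1·δx/x)² = (1×0.0450)² = 0.00202;  (2·δp/p)² = (2×0.0230)² = 0.00212;  (-2·δy/y)² = (-2×0.0820)² = 0.0269
δQ/Q = √(0.0431) = 0.208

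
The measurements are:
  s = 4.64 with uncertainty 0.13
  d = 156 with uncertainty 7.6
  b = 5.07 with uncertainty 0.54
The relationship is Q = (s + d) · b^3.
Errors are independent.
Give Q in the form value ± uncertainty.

20900 ± 6760

Let u = s + d = 161. δu = √(δs² + δd²) = √(0.0169 + 57.8) = 7.60, so δu/u = 0.0473.
Q is then a monomial in u, b:
δQ/Q = √((δu/u)² + (3·δb/b)²) = √(0.00224 + 0.102) = 0.323
Q = 20900, so δQ = 0.323 × 20900 = 6760.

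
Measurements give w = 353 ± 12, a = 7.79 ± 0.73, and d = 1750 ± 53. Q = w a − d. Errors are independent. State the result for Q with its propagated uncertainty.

Let p = w·a = 2750. δp/p = √((1·δw/w)² + (1·δa/a)²) = √(0.00116 + 0.00878) = 0.0997, so δp = 274.
Q = p − d: δQ = √(δp² + δd²) = √(75100 + 2810) = 279
Q = 1000.

1000 ± 279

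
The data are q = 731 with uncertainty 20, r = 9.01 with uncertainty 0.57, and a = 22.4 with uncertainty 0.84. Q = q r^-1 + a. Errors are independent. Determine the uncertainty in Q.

Let p = q·r^-1 = 81.1. δp/p = √((1·δq/q)² + (-1·δr/r)²) = √(0.000749 + 0.00400) = 0.0689, so δp = 5.59.
Q = p + a: δQ = √(δp² + δa²) = √(31.3 + 0.706) = 5.65

5.65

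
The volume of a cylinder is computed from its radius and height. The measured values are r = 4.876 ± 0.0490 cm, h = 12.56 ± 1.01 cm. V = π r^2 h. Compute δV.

77.8 cm^3

Since V is a product/quotient, work with relative uncertainties:
  (2·δr/r)² = (2×0.0100)² = 0.000404;  (1·δh/h)² = (1×0.0804)² = 0.00647
δV/V = √(0.00687) = 0.0829
V = 938.1 cm^3, so δV = 0.0829 × 938.1 = 77.8 cm^3.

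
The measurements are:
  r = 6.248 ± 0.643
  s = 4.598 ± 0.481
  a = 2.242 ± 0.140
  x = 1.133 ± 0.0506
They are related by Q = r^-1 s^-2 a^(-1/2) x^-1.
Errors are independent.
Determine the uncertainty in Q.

0.00107

Relative error in a monomial: (δQ/Q)² = Σ (nᵢ · δxᵢ/xᵢ)².
  (-1·δr/r)² = (-1×0.103)² = 0.0106;  (-2·δs/s)² = (-2×0.105)² = 0.0438;  (−½·δa/a)² = (-0.5×0.0624)² = 0.000975;  (-1·δx/x)² = (-1×0.0447)² = 0.00199
δQ/Q = √(0.0573) = 0.239
Q = 0.004462, so δQ = 0.239 × 0.004462 = 0.00107.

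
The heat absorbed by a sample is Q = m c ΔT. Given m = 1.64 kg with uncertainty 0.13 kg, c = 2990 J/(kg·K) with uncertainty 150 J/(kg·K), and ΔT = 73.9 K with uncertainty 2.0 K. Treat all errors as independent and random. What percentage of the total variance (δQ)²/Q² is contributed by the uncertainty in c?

(δQ/Q)² = (1·δm/m)² + (1·δc/c)² + (1·δΔT/ΔT)²
  m term: (1×0.0793)² = 0.00628
  c term: (1×0.0502)² = 0.00252
  ΔT term: (1×0.0271)² = 0.000732
Total = 0.00953. Share from c = 0.00252/0.00953 = 0.264.

26.4%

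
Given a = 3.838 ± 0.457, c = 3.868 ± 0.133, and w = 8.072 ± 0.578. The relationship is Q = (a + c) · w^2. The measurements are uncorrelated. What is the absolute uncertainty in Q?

Let u = a + c = 7.706. δu = √(δa² + δc²) = √(0.209 + 0.0177) = 0.476, so δu/u = 0.0618.
Q is then a monomial in u, w:
δQ/Q = √((δu/u)² + (2·δw/w)²) = √(0.00381 + 0.0205) = 0.156
Q = 502.1, so δQ = 0.156 × 502.1 = 78.3.

78.3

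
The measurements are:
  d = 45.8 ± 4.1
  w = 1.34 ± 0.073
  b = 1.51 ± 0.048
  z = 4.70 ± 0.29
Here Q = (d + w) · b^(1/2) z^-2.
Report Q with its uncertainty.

Let u = d + w = 47.1. δu = √(δd² + δw²) = √(16.8 + 0.00533) = 4.10, so δu/u = 0.0870.
Q is then a monomial in u, b, z:
δQ/Q = √((δu/u)² + (½·δb/b)² + (-2·δz/z)²) = √(0.00757 + 0.000253 + 0.0152) = 0.152
Q = 2.62, so δQ = 0.152 × 2.62 = 0.398.

2.62 ± 0.398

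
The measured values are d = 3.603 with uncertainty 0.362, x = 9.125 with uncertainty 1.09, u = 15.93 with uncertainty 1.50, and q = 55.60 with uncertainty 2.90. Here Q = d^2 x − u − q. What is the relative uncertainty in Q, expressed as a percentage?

59.4%

Let p = d^2·x = 118.5. δp/p = √((2·δd/d)² + (1·δx/x)²) = √(0.0404 + 0.0143) = 0.234, so δp = 27.7.
Q = p − u − q: δQ = √(δp² + δu² + δq²) = √(767 + 2.25 + 8.41) = 27.9
Q = 46.93, so δQ/Q = 27.9/46.93 = 0.594.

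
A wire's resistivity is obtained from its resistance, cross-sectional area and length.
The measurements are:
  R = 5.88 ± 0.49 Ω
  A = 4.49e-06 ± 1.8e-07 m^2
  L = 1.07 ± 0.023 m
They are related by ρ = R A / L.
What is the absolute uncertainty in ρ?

ρ is a product of powers, so relative uncertainties combine in quadrature:
  (1·δR/R)² = (1×0.0833)² = 0.00694;  (1·δA/A)² = (1×0.0401)² = 0.00161;  (-1·δL/L)² = (-1×0.0215)² = 0.000462
δρ/ρ = √(0.00901) = 0.0949
ρ = 2.47e-05 Ω·m, so δρ = 0.0949 × 2.47e-05 = 2.34e-06 Ω·m.

2.34e-06 Ω·m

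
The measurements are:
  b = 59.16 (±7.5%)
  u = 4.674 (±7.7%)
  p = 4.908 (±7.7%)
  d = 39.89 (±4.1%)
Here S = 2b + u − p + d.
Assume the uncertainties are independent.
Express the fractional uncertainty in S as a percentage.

Sums and differences: (δS)² = Σ (cᵢ δxᵢ)².
  (2·δb)² = 78.7;  (δu)² = 0.130;  (δp)² = 0.143;  (δd)² = 2.67
δS = √(81.7) = 9.04
S = 158.0, so δS/S = 9.04/158.0 = 0.0572.

5.72%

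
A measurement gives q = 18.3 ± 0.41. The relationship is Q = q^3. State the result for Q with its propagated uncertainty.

6130 ± 412

Q ∝ q^3, so δQ/Q = |3| · δq/q = 3 × 0.0224 = 0.0672.
Q = 6130, so δQ = 0.0672 × 6130 = 412.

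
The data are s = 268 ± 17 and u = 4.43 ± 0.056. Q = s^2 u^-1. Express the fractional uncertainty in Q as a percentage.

12.7%

Since Q is a product/quotient, work with relative uncertainties:
  (2·δs/s)² = (2×0.0634)² = 0.0161;  (-1·δu/u)² = (-1×0.0126)² = 0.000160
δQ/Q = √(0.0163) = 0.127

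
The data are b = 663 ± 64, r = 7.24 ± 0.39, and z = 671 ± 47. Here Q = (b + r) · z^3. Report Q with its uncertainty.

(2.02 ± 0.467) × 10^11

Let u = b + r = 670. δu = √(δb² + δr²) = √(4100 + 0.152) = 64.0, so δu/u = 0.0955.
Q is then a monomial in u, z:
δQ/Q = √((δu/u)² + (3·δz/z)²) = √(0.00912 + 0.0442) = 0.231
Q = 2.02e+11, so δQ = 0.231 × 2.02e+11 = 4.67e+10.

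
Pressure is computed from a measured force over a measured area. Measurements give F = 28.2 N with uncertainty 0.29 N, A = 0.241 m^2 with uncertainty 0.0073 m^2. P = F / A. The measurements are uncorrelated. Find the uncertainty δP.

3.74 Pa

Products/powers → add relative errors in quadrature, weighted by exponent:
  (1·δF/F)² = (1×0.0103)² = 0.000106;  (-1·δA/A)² = (-1×0.0303)² = 0.000918
δP/P = √(0.00102) = 0.0320
P = 117 Pa, so δP = 0.0320 × 117 = 3.74 Pa.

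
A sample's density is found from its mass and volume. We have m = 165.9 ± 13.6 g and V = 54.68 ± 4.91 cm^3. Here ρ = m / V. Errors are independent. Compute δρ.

0.369 g/cm^3

Relative error in a monomial: (δρ/ρ)² = Σ (nᵢ · δxᵢ/xᵢ)².
  (1·δm/m)² = (1×0.0820)² = 0.00672;  (-1·δV/V)² = (-1×0.0898)² = 0.00806
δρ/ρ = √(0.0148) = 0.122
ρ = 3.034 g/cm^3, so δρ = 0.122 × 3.034 = 0.369 g/cm^3.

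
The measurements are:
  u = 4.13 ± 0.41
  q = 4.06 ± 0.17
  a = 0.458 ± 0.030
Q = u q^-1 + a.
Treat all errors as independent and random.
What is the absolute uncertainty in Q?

Let p = u·q^-1 = 1.02. δp/p = √((1·δu/u)² + (-1·δq/q)²) = √(0.00986 + 0.00175) = 0.108, so δp = 0.110.
Q = p + a: δQ = √(δp² + δa²) = √(0.0120 + 0.000900) = 0.114

0.114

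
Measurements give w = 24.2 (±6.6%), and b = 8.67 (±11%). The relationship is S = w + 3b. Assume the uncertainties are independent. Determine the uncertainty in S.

Absolute uncertainties add in quadrature for a linear combination:
  (δw)² = 2.55;  (3·δb)² = 8.19
δS = √(10.7) = 3.28

3.28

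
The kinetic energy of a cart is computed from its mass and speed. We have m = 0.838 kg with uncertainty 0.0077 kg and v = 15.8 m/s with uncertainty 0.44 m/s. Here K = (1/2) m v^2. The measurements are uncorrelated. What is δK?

For a monomial K ∝ m, v^2, fractional errors add in quadrature:
  (1·δm/m)² = (1×0.00919)² = 8.44e-05;  (2·δv/v)² = (2×0.0278)² = 0.00310
δK/K = √(0.00319) = 0.0564
K = 105 J, so δK = 0.0564 × 105 = 5.90 J.

5.90 J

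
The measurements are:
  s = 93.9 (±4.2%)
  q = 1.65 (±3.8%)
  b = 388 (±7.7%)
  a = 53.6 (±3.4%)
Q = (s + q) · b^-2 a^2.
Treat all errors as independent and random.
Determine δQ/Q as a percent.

17.3%

Let u = s + q = 95.6. δu = √(δs² + δq²) = √(15.6 + 0.00393) = 3.94, so δu/u = 0.0413.
Q is then a monomial in u, b, a:
δQ/Q = √((δu/u)² + (-2·δb/b)² + (2·δa/a)²) = √(0.00170 + 0.0237 + 0.00462) = 0.173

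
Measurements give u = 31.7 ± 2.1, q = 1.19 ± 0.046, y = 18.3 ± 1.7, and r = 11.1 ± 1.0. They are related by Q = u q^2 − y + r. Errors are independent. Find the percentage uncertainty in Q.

Let p = u·q^2 = 44.9. δp/p = √((1·δu/u)² + (2·δq/q)²) = √(0.00439 + 0.00598) = 0.102, so δp = 4.57.
Q = p − y + r: δQ = √(δp² + δy² + δr²) = √(20.9 + 2.89 + 1.00) = 4.98
Q = 37.7, so δQ/Q = 4.98/37.7 = 0.132.

13.2%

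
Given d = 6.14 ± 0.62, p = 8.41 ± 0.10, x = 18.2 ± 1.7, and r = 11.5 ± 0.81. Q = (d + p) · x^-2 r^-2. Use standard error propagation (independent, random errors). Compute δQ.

Let u = d + p = 14.6. δu = √(δd² + δp²) = √(0.384 + 0.0100) = 0.628, so δu/u = 0.0432.
Q is then a monomial in u, x, r:
δQ/Q = √((δu/u)² + (-2·δx/x)² + (-2·δr/r)²) = √(0.00186 + 0.0349 + 0.0198) = 0.238
Q = 0.000332, so δQ = 0.238 × 0.000332 = 7.9e-05.

7.9e-05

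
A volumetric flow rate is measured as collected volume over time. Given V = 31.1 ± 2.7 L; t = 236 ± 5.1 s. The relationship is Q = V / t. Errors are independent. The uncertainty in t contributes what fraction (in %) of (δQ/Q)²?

5.83%

(δQ/Q)² = (1·δV/V)² + (-1·δt/t)²
  V term: (1×0.0868)² = 0.00754
  t term: (-1×0.0216)² = 0.000467
Total = 0.00800. Share from t = 0.000467/0.00800 = 0.0583.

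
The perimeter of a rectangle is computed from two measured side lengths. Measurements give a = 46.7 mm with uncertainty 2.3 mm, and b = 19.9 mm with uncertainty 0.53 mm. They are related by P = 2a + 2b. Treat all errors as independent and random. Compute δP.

For a sum/difference, combine absolute errors in quadrature:
  (2·δa)² = 21.2;  (2·δb)² = 1.12
δP = √(22.3) = 4.72 mm

4.72 mm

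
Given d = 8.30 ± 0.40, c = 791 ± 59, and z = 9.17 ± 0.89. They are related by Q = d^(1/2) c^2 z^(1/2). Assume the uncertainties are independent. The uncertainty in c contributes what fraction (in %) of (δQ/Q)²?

88.3%

(δQ/Q)² = (½·δd/d)² + (2·δc/c)² + (½·δz/z)²
  d term: (0.5×0.0482)² = 0.000581
  c term: (2×0.0746)² = 0.0223
  z term: (0.5×0.0971)² = 0.00235
Total = 0.0252. Share from c = 0.0223/0.0252 = 0.883.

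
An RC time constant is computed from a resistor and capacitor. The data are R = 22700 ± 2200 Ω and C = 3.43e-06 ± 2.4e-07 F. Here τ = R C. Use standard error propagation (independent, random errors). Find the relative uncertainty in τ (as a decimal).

0.120

τ is a product of powers, so relative uncertainties combine in quadrature:
  (1·δR/R)² = (1×0.0969)² = 0.00939;  (1·δC/C)² = (1×0.0700)² = 0.00490
δτ/τ = √(0.0143) = 0.120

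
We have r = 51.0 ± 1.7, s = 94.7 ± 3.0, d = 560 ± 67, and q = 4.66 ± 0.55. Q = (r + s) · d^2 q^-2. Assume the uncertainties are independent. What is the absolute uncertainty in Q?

7.09e+05

Let u = r + s = 146. δu = √(δr² + δs²) = √(2.89 + 9.00) = 3.45, so δu/u = 0.0237.
Q is then a monomial in u, d, q:
δQ/Q = √((δu/u)² + (2·δd/d)² + (-2·δq/q)²) = √(0.000560 + 0.0573 + 0.0557) = 0.337
Q = 2.1e+06, so δQ = 0.337 × 2.1e+06 = 7.09e+05.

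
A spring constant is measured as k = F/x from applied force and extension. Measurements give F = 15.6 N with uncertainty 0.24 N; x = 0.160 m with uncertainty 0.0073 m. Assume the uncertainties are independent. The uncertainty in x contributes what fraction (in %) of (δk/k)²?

(δk/k)² = (1·δF/F)² + (-1·δx/x)²
  F term: (1×0.0154)² = 0.000237
  x term: (-1×0.0456)² = 0.00208
Total = 0.00232. Share from x = 0.00208/0.00232 = 0.898.

89.8%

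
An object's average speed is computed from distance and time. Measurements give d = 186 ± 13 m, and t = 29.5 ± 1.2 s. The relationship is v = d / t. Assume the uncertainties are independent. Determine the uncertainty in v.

0.510 m/s

Relative error in a monomial: (δv/v)² = Σ (nᵢ · δxᵢ/xᵢ)².
  (1·δd/d)² = (1×0.0699)² = 0.00488;  (-1·δt/t)² = (-1×0.0407)² = 0.00165
δv/v = √(0.00654) = 0.0809
v = 6.31 m/s, so δv = 0.0809 × 6.31 = 0.510 m/s.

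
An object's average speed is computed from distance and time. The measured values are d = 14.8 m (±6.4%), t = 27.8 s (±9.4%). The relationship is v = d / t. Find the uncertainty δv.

0.0605 m/s

Products/powers → add relative errors in quadrature, weighted by exponent:
  (1·δd/d)² = (1×0.0640)² = 0.00410;  (-1·δt/t)² = (-1×0.0940)² = 0.00884
δv/v = √(0.0129) = 0.114
v = 0.532 m/s, so δv = 0.114 × 0.532 = 0.0605 m/s.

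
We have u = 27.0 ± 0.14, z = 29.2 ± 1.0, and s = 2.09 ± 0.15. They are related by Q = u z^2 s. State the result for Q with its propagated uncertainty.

48100 ± 4780

Each factor contributes (exponent × relative error)² to (δQ/Q)²:
  (1·δu/u)² = (1×0.00519)² = 2.69e-05;  (2·δz/z)² = (2×0.0342)² = 0.00469;  (1·δs/s)² = (1×0.0718)² = 0.00515
δQ/Q = √(0.00987) = 0.0993
Q = 48100, so δQ = 0.0993 × 48100 = 4780.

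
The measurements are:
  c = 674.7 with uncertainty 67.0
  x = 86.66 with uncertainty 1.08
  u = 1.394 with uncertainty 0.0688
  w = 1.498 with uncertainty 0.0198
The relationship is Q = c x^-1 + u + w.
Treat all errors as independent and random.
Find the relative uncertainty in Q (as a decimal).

0.0733

Let p = c·x^-1 = 7.786. δp/p = √((1·δc/c)² + (-1·δx/x)²) = √(0.00986 + 0.000155) = 0.100, so δp = 0.779.
Q = p + u + w: δQ = √(δp² + δu² + δw²) = √(0.607 + 0.00473 + 0.000392) = 0.782
Q = 10.68, so δQ/Q = 0.782/10.68 = 0.0733.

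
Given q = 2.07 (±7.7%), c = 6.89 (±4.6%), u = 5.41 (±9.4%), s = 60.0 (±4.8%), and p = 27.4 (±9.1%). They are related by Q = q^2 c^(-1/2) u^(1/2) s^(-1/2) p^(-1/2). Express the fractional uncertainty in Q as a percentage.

Products/powers → add relative errors in quadrature, weighted by exponent:
  (2·δq/q)² = (2×0.0770)² = 0.0237;  (−½·δc/c)² = (-0.5×0.0460)² = 0.000529;  (½·δu/u)² = (0.5×0.0940)² = 0.00221;  (−½·δs/s)² = (-0.5×0.0480)² = 0.000576;  (−½·δp/p)² = (-0.5×0.0910)² = 0.00207
δQ/Q = √(0.0291) = 0.171

17.1%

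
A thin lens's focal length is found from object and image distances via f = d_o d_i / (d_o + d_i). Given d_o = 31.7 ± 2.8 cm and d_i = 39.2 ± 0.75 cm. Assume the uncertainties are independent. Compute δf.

0.869 cm

∂f/∂d_o = (d_i/(d_o+d_i))² = 0.306;  ∂f/∂d_i = (d_o/(d_o+d_i))² = 0.200
δf = √((∂f/∂d_o · δd_o)² + (∂f/∂d_i · δd_i)²) = √(0.733 + 0.0225) = 0.869 cm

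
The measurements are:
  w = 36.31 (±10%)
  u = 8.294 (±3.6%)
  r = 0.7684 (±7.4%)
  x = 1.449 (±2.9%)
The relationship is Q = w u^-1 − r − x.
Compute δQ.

Let p = w·u^-1 = 4.378. δp/p = √((1·δw/w)² + (-1·δu/u)²) = √(0.0100 + 0.00130) = 0.106, so δp = 0.465.
Q = p − r − x: δQ = √(δp² + δr² + δx²) = √(0.216 + 0.00323 + 0.00177) = 0.471

0.471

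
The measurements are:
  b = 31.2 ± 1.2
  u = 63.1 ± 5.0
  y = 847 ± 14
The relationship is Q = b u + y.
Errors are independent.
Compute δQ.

174

Let p = b·u = 1970. δp/p = √((1·δb/b)² + (1·δu/u)²) = √(0.00148 + 0.00628) = 0.0881, so δp = 173.
Q = p + y: δQ = √(δp² + δy²) = √(30100 + 196) = 174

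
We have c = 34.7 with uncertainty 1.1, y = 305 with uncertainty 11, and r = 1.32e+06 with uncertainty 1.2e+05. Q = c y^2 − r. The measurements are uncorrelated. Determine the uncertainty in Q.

Let p = c·y^2 = 3.23e+06. δp/p = √((1·δc/c)² + (2·δy/y)²) = √(0.00100 + 0.00520) = 0.0788, so δp = 2.54e+05.
Q = p − r: δQ = √(δp² + δr²) = √(6.47e+10 + 1.44e+10) = 2.81e+05

2.81e+05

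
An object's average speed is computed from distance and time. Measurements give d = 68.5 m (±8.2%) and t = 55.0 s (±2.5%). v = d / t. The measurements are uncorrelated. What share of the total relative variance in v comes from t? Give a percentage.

(δv/v)² = (1·δd/d)² + (-1·δt/t)²
  d term: (1×0.0820)² = 0.00672
  t term: (-1×0.0250)² = 0.000625
Total = 0.00735. Share from t = 0.000625/0.00735 = 0.0850.

8.50%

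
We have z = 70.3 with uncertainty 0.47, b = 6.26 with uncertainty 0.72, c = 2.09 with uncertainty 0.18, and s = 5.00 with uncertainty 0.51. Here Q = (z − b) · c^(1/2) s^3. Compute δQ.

3580

Let u = z − b = 64.0. δu = √(δz² + δb²) = √(0.221 + 0.518) = 0.860, so δu/u = 0.0134.
Q is then a monomial in u, c, s:
δQ/Q = √((δu/u)² + (½·δc/c)² + (3·δs/s)²) = √(0.000180 + 0.00185 + 0.0936) = 0.309
Q = 11600, so δQ = 0.309 × 11600 = 3580.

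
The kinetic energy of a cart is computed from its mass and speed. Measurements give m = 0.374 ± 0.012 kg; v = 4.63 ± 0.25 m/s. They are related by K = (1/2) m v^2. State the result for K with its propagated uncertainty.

4.01 ± 0.452 J

Each factor contributes (exponent × relative error)² to (δK/K)²:
  (1·δm/m)² = (1×0.0321)² = 0.00103;  (2·δv/v)² = (2×0.0540)² = 0.0117
δK/K = √(0.0127) = 0.113
K = 4.01 J, so δK = 0.113 × 4.01 = 0.452 J.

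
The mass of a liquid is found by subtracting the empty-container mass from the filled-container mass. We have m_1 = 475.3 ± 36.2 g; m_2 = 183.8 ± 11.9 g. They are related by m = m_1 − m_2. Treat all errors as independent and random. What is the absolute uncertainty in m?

38.1 g

m is a linear combination, so absolute uncertainties add in quadrature:
  (δm_1)² = 1310;  (δm_2)² = 142
δm = √(1450) = 38.1 g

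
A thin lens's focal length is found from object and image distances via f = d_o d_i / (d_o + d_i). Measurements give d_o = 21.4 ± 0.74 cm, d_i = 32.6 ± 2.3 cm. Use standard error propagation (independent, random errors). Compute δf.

0.451 cm

∂f/∂d_o = (d_i/(d_o+d_i))² = 0.364;  ∂f/∂d_i = (d_o/(d_o+d_i))² = 0.157
δf = √((∂f/∂d_o · δd_o)² + (∂f/∂d_i · δd_i)²) = √(0.0727 + 0.130) = 0.451 cm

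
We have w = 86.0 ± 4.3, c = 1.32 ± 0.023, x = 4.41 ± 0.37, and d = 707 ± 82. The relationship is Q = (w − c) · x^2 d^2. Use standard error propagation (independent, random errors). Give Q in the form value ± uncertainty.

(8.23 ± 2.39) × 10^8

Let u = w − c = 84.7. δu = √(δw² + δc²) = √(18.5 + 0.000529) = 4.30, so δu/u = 0.0508.
Q is then a monomial in u, x, d:
δQ/Q = √((δu/u)² + (2·δx/x)² + (2·δd/d)²) = √(0.00258 + 0.0282 + 0.0538) = 0.291
Q = 8.23e+08, so δQ = 0.291 × 8.23e+08 = 2.39e+08.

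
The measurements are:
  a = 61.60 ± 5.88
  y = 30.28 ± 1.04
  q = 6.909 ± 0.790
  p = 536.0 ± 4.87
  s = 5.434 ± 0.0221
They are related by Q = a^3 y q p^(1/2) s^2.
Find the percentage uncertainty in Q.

Since Q is a product/quotient, work with relative uncertainties:
  (3·δa/a)² = (3×0.0955)² = 0.0820;  (1·δy/y)² = (1×0.0343)² = 0.00118;  (1·δq/q)² = (1×0.114)² = 0.0131;  (½·δp/p)² = (0.5×0.00909)² = 2.06e-05;  (2·δs/s)² = (2×0.00407)² = 6.62e-05
δQ/Q = √(0.0963) = 0.310

31.0%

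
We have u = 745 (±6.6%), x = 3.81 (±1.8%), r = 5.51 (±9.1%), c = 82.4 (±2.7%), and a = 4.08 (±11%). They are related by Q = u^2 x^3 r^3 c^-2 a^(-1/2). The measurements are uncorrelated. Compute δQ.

Each factor contributes (exponent × relative error)² to (δQ/Q)²:
  (2·δu/u)² = (2×0.0660)² = 0.0174;  (3·δx/x)² = (3×0.0180)² = 0.00292;  (3·δr/r)² = (3×0.0910)² = 0.0745;  (-2·δc/c)² = (-2×0.0270)² = 0.00292;  (−½·δa/a)² = (-0.5×0.110)² = 0.00302
δQ/Q = √(0.101) = 0.318
Q = 3.74e+05, so δQ = 0.318 × 3.74e+05 = 1.19e+05.

1.19e+05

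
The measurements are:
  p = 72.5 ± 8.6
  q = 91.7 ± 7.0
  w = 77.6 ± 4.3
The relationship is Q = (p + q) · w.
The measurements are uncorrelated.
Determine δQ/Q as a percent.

8.74%

Let u = p + q = 164. δu = √(δp² + δq²) = √(74.0 + 49.0) = 11.1, so δu/u = 0.0675.
Q is then a monomial in u, w:
δQ/Q = √((δu/u)² + (1·δw/w)²) = √(0.00456 + 0.00307) = 0.0874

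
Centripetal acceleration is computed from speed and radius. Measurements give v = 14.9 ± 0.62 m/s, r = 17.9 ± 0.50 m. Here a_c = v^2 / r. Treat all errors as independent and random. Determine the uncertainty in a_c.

1.09 m/s^2

For a monomial a_c ∝ v^2, r^-1, fractional errors add in quadrature:
  (2·δv/v)² = (2×0.0416)² = 0.00693;  (-1·δr/r)² = (-1×0.0279)² = 0.000780
δa_c/a_c = √(0.00771) = 0.0878
a_c = 12.4 m/s^2, so δa_c = 0.0878 × 12.4 = 1.09 m/s^2.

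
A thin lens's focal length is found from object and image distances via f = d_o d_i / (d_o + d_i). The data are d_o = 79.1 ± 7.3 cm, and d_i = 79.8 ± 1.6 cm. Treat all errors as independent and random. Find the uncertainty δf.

1.88 cm

∂f/∂d_o = (d_i/(d_o+d_i))² = 0.252;  ∂f/∂d_i = (d_o/(d_o+d_i))² = 0.248
δf = √((∂f/∂d_o · δd_o)² + (∂f/∂d_i · δd_i)²) = √(3.39 + 0.157) = 1.88 cm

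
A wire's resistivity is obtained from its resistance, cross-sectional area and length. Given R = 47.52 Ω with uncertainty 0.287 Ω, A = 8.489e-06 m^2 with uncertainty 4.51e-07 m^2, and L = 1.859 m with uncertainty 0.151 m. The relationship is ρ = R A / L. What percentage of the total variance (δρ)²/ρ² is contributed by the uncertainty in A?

(δρ/ρ)² = (1·δR/R)² + (1·δA/A)² + (-1·δL/L)²
  R term: (1×0.00604)² = 3.65e-05
  A term: (1×0.0531)² = 0.00282
  L term: (-1×0.0812)² = 0.00660
Total = 0.00946. Share from A = 0.00282/0.00946 = 0.298.

29.8%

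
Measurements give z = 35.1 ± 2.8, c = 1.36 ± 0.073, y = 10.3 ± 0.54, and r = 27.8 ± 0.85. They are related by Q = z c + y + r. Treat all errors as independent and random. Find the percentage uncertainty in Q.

5.47%

Let p = z·c = 47.7. δp/p = √((1·δz/z)² + (1·δc/c)²) = √(0.00636 + 0.00288) = 0.0961, so δp = 4.59.
Q = p + y + r: δQ = √(δp² + δy² + δr²) = √(21.1 + 0.292 + 0.722) = 4.70
Q = 85.8, so δQ/Q = 4.70/85.8 = 0.0547.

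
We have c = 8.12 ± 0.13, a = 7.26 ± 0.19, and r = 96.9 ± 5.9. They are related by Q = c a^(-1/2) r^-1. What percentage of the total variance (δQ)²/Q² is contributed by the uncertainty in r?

89.7%

(δQ/Q)² = (1·δc/c)² + (−½·δa/a)² + (-1·δr/r)²
  c term: (1×0.0160)² = 0.000256
  a term: (-0.5×0.0262)² = 0.000171
  r term: (-1×0.0609)² = 0.00371
Total = 0.00413. Share from r = 0.00371/0.00413 = 0.897.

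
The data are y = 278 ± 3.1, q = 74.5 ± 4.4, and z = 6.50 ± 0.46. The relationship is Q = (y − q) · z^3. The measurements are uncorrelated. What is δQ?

12000

Let u = y − q = 204. δu = √(δy² + δq²) = √(9.61 + 19.4) = 5.38, so δu/u = 0.0264.
Q is then a monomial in u, z:
δQ/Q = √((δu/u)² + (3·δz/z)²) = √(0.000700 + 0.0451) = 0.214
Q = 55900, so δQ = 0.214 × 55900 = 12000.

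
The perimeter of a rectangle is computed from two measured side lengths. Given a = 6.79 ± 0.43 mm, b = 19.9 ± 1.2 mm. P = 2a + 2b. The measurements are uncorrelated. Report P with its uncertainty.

53.4 ± 2.55 mm

Sums and differences: (δP)² = Σ (cᵢ δxᵢ)².
  (2·δa)² = 0.740;  (2·δb)² = 5.76
δP = √(6.50) = 2.55 mm
P = 53.4 mm.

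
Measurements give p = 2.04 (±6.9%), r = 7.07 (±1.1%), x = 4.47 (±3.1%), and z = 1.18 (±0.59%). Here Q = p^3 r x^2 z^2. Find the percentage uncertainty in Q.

21.7%

Q is a product of powers, so relative uncertainties combine in quadrature:
  (3·δp/p)² = (3×0.0690)² = 0.0428;  (1·δr/r)² = (1×0.0110)² = 0.000121;  (2·δx/x)² = (2×0.0310)² = 0.00384;  (2·δz/z)² = (2×0.00590)² = 0.000139
δQ/Q = √(0.0470) = 0.217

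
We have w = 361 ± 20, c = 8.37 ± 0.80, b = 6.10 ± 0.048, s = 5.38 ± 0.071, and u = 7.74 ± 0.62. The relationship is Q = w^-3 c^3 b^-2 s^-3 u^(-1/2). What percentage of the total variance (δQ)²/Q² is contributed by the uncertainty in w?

(δQ/Q)² = (-3·δw/w)² + (3·δc/c)² + (-2·δb/b)² + (-3·δs/s)² + (−½·δu/u)²
  w term: (-3×0.0554)² = 0.0276
  c term: (3×0.0956)² = 0.0822
  b term: (-2×0.00787)² = 0.000248
  s term: (-3×0.0132)² = 0.00157
  u term: (-0.5×0.0801)² = 0.00160
Total = 0.113. Share from w = 0.0276/0.113 = 0.244.

24.4%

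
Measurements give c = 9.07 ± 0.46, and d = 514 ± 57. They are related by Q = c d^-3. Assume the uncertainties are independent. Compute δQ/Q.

0.337

Q is a product of powers, so relative uncertainties combine in quadrature:
  (1·δc/c)² = (1×0.0507)² = 0.00257;  (-3·δd/d)² = (-3×0.111)² = 0.111
δQ/Q = √(0.113) = 0.337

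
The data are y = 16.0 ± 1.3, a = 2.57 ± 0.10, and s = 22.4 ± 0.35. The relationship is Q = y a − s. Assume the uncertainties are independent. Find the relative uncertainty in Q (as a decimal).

0.199

Let p = y·a = 41.1. δp/p = √((1·δy/y)² + (1·δa/a)²) = √(0.00660 + 0.00151) = 0.0901, so δp = 3.70.
Q = p − s: δQ = √(δp² + δs²) = √(13.7 + 0.122) = 3.72
Q = 18.7, so δQ/Q = 3.72/18.7 = 0.199.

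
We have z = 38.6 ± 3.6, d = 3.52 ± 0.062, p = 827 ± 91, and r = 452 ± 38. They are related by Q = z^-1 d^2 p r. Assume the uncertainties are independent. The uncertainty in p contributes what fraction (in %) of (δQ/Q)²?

(δQ/Q)² = (-1·δz/z)² + (2·δd/d)² + (1·δp/p)² + (1·δr/r)²
  z term: (-1×0.0933)² = 0.00870
  d term: (2×0.0176)² = 0.00124
  p term: (1×0.110)² = 0.0121
  r term: (1×0.0841)² = 0.00707
Total = 0.0291. Share from p = 0.0121/0.0291 = 0.416.

41.6%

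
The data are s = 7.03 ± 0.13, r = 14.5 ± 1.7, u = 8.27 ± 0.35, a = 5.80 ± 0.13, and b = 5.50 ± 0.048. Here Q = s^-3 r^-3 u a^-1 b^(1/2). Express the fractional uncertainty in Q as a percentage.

35.9%

For a monomial Q ∝ s^-3, r^-3, u, a^-1, b^(1/2), fractional errors add in quadrature:
  (-3·δs/s)² = (-3×0.0185)² = 0.00308;  (-3·δr/r)² = (-3×0.117)² = 0.124;  (1·δu/u)² = (1×0.0423)² = 0.00179;  (-1·δa/a)² = (-1×0.0224)² = 0.000502;  (½·δb/b)² = (0.5×0.00873)² = 1.9e-05
δQ/Q = √(0.129) = 0.359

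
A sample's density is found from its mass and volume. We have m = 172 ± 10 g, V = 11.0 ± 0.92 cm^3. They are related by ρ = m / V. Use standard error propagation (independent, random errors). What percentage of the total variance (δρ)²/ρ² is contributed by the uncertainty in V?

(δρ/ρ)² = (1·δm/m)² + (-1·δV/V)²
  m term: (1×0.0581)² = 0.00338
  V term: (-1×0.0836)² = 0.00700
Total = 0.0104. Share from V = 0.00700/0.0104 = 0.674.

67.4%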